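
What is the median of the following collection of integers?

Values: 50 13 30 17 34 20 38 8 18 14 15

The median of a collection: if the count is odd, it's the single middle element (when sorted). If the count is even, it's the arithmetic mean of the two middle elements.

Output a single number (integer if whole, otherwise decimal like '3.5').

Step 1: insert 50 -> lo=[50] (size 1, max 50) hi=[] (size 0) -> median=50
Step 2: insert 13 -> lo=[13] (size 1, max 13) hi=[50] (size 1, min 50) -> median=31.5
Step 3: insert 30 -> lo=[13, 30] (size 2, max 30) hi=[50] (size 1, min 50) -> median=30
Step 4: insert 17 -> lo=[13, 17] (size 2, max 17) hi=[30, 50] (size 2, min 30) -> median=23.5
Step 5: insert 34 -> lo=[13, 17, 30] (size 3, max 30) hi=[34, 50] (size 2, min 34) -> median=30
Step 6: insert 20 -> lo=[13, 17, 20] (size 3, max 20) hi=[30, 34, 50] (size 3, min 30) -> median=25
Step 7: insert 38 -> lo=[13, 17, 20, 30] (size 4, max 30) hi=[34, 38, 50] (size 3, min 34) -> median=30
Step 8: insert 8 -> lo=[8, 13, 17, 20] (size 4, max 20) hi=[30, 34, 38, 50] (size 4, min 30) -> median=25
Step 9: insert 18 -> lo=[8, 13, 17, 18, 20] (size 5, max 20) hi=[30, 34, 38, 50] (size 4, min 30) -> median=20
Step 10: insert 14 -> lo=[8, 13, 14, 17, 18] (size 5, max 18) hi=[20, 30, 34, 38, 50] (size 5, min 20) -> median=19
Step 11: insert 15 -> lo=[8, 13, 14, 15, 17, 18] (size 6, max 18) hi=[20, 30, 34, 38, 50] (size 5, min 20) -> median=18

Answer: 18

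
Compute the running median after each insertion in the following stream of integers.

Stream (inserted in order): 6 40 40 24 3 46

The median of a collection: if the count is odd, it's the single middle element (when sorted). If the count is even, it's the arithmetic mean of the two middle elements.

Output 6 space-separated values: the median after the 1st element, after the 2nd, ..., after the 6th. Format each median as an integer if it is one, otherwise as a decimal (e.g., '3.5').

Answer: 6 23 40 32 24 32

Derivation:
Step 1: insert 6 -> lo=[6] (size 1, max 6) hi=[] (size 0) -> median=6
Step 2: insert 40 -> lo=[6] (size 1, max 6) hi=[40] (size 1, min 40) -> median=23
Step 3: insert 40 -> lo=[6, 40] (size 2, max 40) hi=[40] (size 1, min 40) -> median=40
Step 4: insert 24 -> lo=[6, 24] (size 2, max 24) hi=[40, 40] (size 2, min 40) -> median=32
Step 5: insert 3 -> lo=[3, 6, 24] (size 3, max 24) hi=[40, 40] (size 2, min 40) -> median=24
Step 6: insert 46 -> lo=[3, 6, 24] (size 3, max 24) hi=[40, 40, 46] (size 3, min 40) -> median=32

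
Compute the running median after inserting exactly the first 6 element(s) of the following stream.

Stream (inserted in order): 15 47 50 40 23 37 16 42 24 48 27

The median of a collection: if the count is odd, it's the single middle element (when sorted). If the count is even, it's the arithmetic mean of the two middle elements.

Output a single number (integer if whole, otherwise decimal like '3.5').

Answer: 38.5

Derivation:
Step 1: insert 15 -> lo=[15] (size 1, max 15) hi=[] (size 0) -> median=15
Step 2: insert 47 -> lo=[15] (size 1, max 15) hi=[47] (size 1, min 47) -> median=31
Step 3: insert 50 -> lo=[15, 47] (size 2, max 47) hi=[50] (size 1, min 50) -> median=47
Step 4: insert 40 -> lo=[15, 40] (size 2, max 40) hi=[47, 50] (size 2, min 47) -> median=43.5
Step 5: insert 23 -> lo=[15, 23, 40] (size 3, max 40) hi=[47, 50] (size 2, min 47) -> median=40
Step 6: insert 37 -> lo=[15, 23, 37] (size 3, max 37) hi=[40, 47, 50] (size 3, min 40) -> median=38.5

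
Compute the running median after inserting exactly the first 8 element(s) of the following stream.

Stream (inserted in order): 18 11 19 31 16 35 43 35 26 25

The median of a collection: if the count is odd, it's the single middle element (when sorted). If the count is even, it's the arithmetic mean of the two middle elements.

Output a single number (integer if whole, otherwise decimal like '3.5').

Answer: 25

Derivation:
Step 1: insert 18 -> lo=[18] (size 1, max 18) hi=[] (size 0) -> median=18
Step 2: insert 11 -> lo=[11] (size 1, max 11) hi=[18] (size 1, min 18) -> median=14.5
Step 3: insert 19 -> lo=[11, 18] (size 2, max 18) hi=[19] (size 1, min 19) -> median=18
Step 4: insert 31 -> lo=[11, 18] (size 2, max 18) hi=[19, 31] (size 2, min 19) -> median=18.5
Step 5: insert 16 -> lo=[11, 16, 18] (size 3, max 18) hi=[19, 31] (size 2, min 19) -> median=18
Step 6: insert 35 -> lo=[11, 16, 18] (size 3, max 18) hi=[19, 31, 35] (size 3, min 19) -> median=18.5
Step 7: insert 43 -> lo=[11, 16, 18, 19] (size 4, max 19) hi=[31, 35, 43] (size 3, min 31) -> median=19
Step 8: insert 35 -> lo=[11, 16, 18, 19] (size 4, max 19) hi=[31, 35, 35, 43] (size 4, min 31) -> median=25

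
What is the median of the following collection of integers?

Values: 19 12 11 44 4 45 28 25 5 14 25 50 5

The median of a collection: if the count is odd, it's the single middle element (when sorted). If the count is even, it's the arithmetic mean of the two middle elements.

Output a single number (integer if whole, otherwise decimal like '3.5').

Step 1: insert 19 -> lo=[19] (size 1, max 19) hi=[] (size 0) -> median=19
Step 2: insert 12 -> lo=[12] (size 1, max 12) hi=[19] (size 1, min 19) -> median=15.5
Step 3: insert 11 -> lo=[11, 12] (size 2, max 12) hi=[19] (size 1, min 19) -> median=12
Step 4: insert 44 -> lo=[11, 12] (size 2, max 12) hi=[19, 44] (size 2, min 19) -> median=15.5
Step 5: insert 4 -> lo=[4, 11, 12] (size 3, max 12) hi=[19, 44] (size 2, min 19) -> median=12
Step 6: insert 45 -> lo=[4, 11, 12] (size 3, max 12) hi=[19, 44, 45] (size 3, min 19) -> median=15.5
Step 7: insert 28 -> lo=[4, 11, 12, 19] (size 4, max 19) hi=[28, 44, 45] (size 3, min 28) -> median=19
Step 8: insert 25 -> lo=[4, 11, 12, 19] (size 4, max 19) hi=[25, 28, 44, 45] (size 4, min 25) -> median=22
Step 9: insert 5 -> lo=[4, 5, 11, 12, 19] (size 5, max 19) hi=[25, 28, 44, 45] (size 4, min 25) -> median=19
Step 10: insert 14 -> lo=[4, 5, 11, 12, 14] (size 5, max 14) hi=[19, 25, 28, 44, 45] (size 5, min 19) -> median=16.5
Step 11: insert 25 -> lo=[4, 5, 11, 12, 14, 19] (size 6, max 19) hi=[25, 25, 28, 44, 45] (size 5, min 25) -> median=19
Step 12: insert 50 -> lo=[4, 5, 11, 12, 14, 19] (size 6, max 19) hi=[25, 25, 28, 44, 45, 50] (size 6, min 25) -> median=22
Step 13: insert 5 -> lo=[4, 5, 5, 11, 12, 14, 19] (size 7, max 19) hi=[25, 25, 28, 44, 45, 50] (size 6, min 25) -> median=19

Answer: 19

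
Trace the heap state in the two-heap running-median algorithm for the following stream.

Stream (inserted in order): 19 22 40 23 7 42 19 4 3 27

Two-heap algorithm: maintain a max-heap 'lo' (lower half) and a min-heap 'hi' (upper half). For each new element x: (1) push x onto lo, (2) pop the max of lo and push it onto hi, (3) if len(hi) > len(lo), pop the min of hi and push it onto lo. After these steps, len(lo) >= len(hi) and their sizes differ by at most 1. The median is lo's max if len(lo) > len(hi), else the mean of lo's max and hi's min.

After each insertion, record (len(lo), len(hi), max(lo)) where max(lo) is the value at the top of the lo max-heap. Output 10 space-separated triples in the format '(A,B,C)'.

Step 1: insert 19 -> lo=[19] hi=[] -> (len(lo)=1, len(hi)=0, max(lo)=19)
Step 2: insert 22 -> lo=[19] hi=[22] -> (len(lo)=1, len(hi)=1, max(lo)=19)
Step 3: insert 40 -> lo=[19, 22] hi=[40] -> (len(lo)=2, len(hi)=1, max(lo)=22)
Step 4: insert 23 -> lo=[19, 22] hi=[23, 40] -> (len(lo)=2, len(hi)=2, max(lo)=22)
Step 5: insert 7 -> lo=[7, 19, 22] hi=[23, 40] -> (len(lo)=3, len(hi)=2, max(lo)=22)
Step 6: insert 42 -> lo=[7, 19, 22] hi=[23, 40, 42] -> (len(lo)=3, len(hi)=3, max(lo)=22)
Step 7: insert 19 -> lo=[7, 19, 19, 22] hi=[23, 40, 42] -> (len(lo)=4, len(hi)=3, max(lo)=22)
Step 8: insert 4 -> lo=[4, 7, 19, 19] hi=[22, 23, 40, 42] -> (len(lo)=4, len(hi)=4, max(lo)=19)
Step 9: insert 3 -> lo=[3, 4, 7, 19, 19] hi=[22, 23, 40, 42] -> (len(lo)=5, len(hi)=4, max(lo)=19)
Step 10: insert 27 -> lo=[3, 4, 7, 19, 19] hi=[22, 23, 27, 40, 42] -> (len(lo)=5, len(hi)=5, max(lo)=19)

Answer: (1,0,19) (1,1,19) (2,1,22) (2,2,22) (3,2,22) (3,3,22) (4,3,22) (4,4,19) (5,4,19) (5,5,19)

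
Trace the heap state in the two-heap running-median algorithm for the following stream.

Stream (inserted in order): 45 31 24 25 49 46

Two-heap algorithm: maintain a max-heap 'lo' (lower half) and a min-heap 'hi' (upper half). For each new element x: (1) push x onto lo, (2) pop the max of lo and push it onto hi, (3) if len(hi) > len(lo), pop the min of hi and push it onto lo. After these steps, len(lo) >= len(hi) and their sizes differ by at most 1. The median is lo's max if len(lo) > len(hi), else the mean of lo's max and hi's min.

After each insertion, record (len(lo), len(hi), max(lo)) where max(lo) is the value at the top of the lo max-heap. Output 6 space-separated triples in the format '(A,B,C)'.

Step 1: insert 45 -> lo=[45] hi=[] -> (len(lo)=1, len(hi)=0, max(lo)=45)
Step 2: insert 31 -> lo=[31] hi=[45] -> (len(lo)=1, len(hi)=1, max(lo)=31)
Step 3: insert 24 -> lo=[24, 31] hi=[45] -> (len(lo)=2, len(hi)=1, max(lo)=31)
Step 4: insert 25 -> lo=[24, 25] hi=[31, 45] -> (len(lo)=2, len(hi)=2, max(lo)=25)
Step 5: insert 49 -> lo=[24, 25, 31] hi=[45, 49] -> (len(lo)=3, len(hi)=2, max(lo)=31)
Step 6: insert 46 -> lo=[24, 25, 31] hi=[45, 46, 49] -> (len(lo)=3, len(hi)=3, max(lo)=31)

Answer: (1,0,45) (1,1,31) (2,1,31) (2,2,25) (3,2,31) (3,3,31)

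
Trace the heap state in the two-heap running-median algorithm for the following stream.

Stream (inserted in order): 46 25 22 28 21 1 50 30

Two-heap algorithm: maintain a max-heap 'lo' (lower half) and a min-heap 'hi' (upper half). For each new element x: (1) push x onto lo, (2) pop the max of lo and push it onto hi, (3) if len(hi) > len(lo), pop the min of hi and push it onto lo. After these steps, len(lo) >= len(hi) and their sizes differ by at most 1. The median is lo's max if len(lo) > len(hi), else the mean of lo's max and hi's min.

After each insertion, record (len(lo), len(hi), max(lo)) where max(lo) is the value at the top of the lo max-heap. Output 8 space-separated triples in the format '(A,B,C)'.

Step 1: insert 46 -> lo=[46] hi=[] -> (len(lo)=1, len(hi)=0, max(lo)=46)
Step 2: insert 25 -> lo=[25] hi=[46] -> (len(lo)=1, len(hi)=1, max(lo)=25)
Step 3: insert 22 -> lo=[22, 25] hi=[46] -> (len(lo)=2, len(hi)=1, max(lo)=25)
Step 4: insert 28 -> lo=[22, 25] hi=[28, 46] -> (len(lo)=2, len(hi)=2, max(lo)=25)
Step 5: insert 21 -> lo=[21, 22, 25] hi=[28, 46] -> (len(lo)=3, len(hi)=2, max(lo)=25)
Step 6: insert 1 -> lo=[1, 21, 22] hi=[25, 28, 46] -> (len(lo)=3, len(hi)=3, max(lo)=22)
Step 7: insert 50 -> lo=[1, 21, 22, 25] hi=[28, 46, 50] -> (len(lo)=4, len(hi)=3, max(lo)=25)
Step 8: insert 30 -> lo=[1, 21, 22, 25] hi=[28, 30, 46, 50] -> (len(lo)=4, len(hi)=4, max(lo)=25)

Answer: (1,0,46) (1,1,25) (2,1,25) (2,2,25) (3,2,25) (3,3,22) (4,3,25) (4,4,25)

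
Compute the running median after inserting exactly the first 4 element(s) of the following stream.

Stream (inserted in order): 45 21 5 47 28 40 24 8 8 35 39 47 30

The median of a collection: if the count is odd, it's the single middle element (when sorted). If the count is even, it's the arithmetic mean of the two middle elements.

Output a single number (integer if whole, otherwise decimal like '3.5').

Answer: 33

Derivation:
Step 1: insert 45 -> lo=[45] (size 1, max 45) hi=[] (size 0) -> median=45
Step 2: insert 21 -> lo=[21] (size 1, max 21) hi=[45] (size 1, min 45) -> median=33
Step 3: insert 5 -> lo=[5, 21] (size 2, max 21) hi=[45] (size 1, min 45) -> median=21
Step 4: insert 47 -> lo=[5, 21] (size 2, max 21) hi=[45, 47] (size 2, min 45) -> median=33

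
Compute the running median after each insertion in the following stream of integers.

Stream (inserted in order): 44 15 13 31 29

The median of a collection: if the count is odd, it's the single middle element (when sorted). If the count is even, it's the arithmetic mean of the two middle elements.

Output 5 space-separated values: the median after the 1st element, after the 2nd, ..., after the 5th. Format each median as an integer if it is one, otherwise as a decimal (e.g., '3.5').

Answer: 44 29.5 15 23 29

Derivation:
Step 1: insert 44 -> lo=[44] (size 1, max 44) hi=[] (size 0) -> median=44
Step 2: insert 15 -> lo=[15] (size 1, max 15) hi=[44] (size 1, min 44) -> median=29.5
Step 3: insert 13 -> lo=[13, 15] (size 2, max 15) hi=[44] (size 1, min 44) -> median=15
Step 4: insert 31 -> lo=[13, 15] (size 2, max 15) hi=[31, 44] (size 2, min 31) -> median=23
Step 5: insert 29 -> lo=[13, 15, 29] (size 3, max 29) hi=[31, 44] (size 2, min 31) -> median=29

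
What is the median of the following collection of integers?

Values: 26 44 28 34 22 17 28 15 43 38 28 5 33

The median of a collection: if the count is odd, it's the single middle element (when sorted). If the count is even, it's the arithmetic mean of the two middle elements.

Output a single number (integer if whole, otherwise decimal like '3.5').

Step 1: insert 26 -> lo=[26] (size 1, max 26) hi=[] (size 0) -> median=26
Step 2: insert 44 -> lo=[26] (size 1, max 26) hi=[44] (size 1, min 44) -> median=35
Step 3: insert 28 -> lo=[26, 28] (size 2, max 28) hi=[44] (size 1, min 44) -> median=28
Step 4: insert 34 -> lo=[26, 28] (size 2, max 28) hi=[34, 44] (size 2, min 34) -> median=31
Step 5: insert 22 -> lo=[22, 26, 28] (size 3, max 28) hi=[34, 44] (size 2, min 34) -> median=28
Step 6: insert 17 -> lo=[17, 22, 26] (size 3, max 26) hi=[28, 34, 44] (size 3, min 28) -> median=27
Step 7: insert 28 -> lo=[17, 22, 26, 28] (size 4, max 28) hi=[28, 34, 44] (size 3, min 28) -> median=28
Step 8: insert 15 -> lo=[15, 17, 22, 26] (size 4, max 26) hi=[28, 28, 34, 44] (size 4, min 28) -> median=27
Step 9: insert 43 -> lo=[15, 17, 22, 26, 28] (size 5, max 28) hi=[28, 34, 43, 44] (size 4, min 28) -> median=28
Step 10: insert 38 -> lo=[15, 17, 22, 26, 28] (size 5, max 28) hi=[28, 34, 38, 43, 44] (size 5, min 28) -> median=28
Step 11: insert 28 -> lo=[15, 17, 22, 26, 28, 28] (size 6, max 28) hi=[28, 34, 38, 43, 44] (size 5, min 28) -> median=28
Step 12: insert 5 -> lo=[5, 15, 17, 22, 26, 28] (size 6, max 28) hi=[28, 28, 34, 38, 43, 44] (size 6, min 28) -> median=28
Step 13: insert 33 -> lo=[5, 15, 17, 22, 26, 28, 28] (size 7, max 28) hi=[28, 33, 34, 38, 43, 44] (size 6, min 28) -> median=28

Answer: 28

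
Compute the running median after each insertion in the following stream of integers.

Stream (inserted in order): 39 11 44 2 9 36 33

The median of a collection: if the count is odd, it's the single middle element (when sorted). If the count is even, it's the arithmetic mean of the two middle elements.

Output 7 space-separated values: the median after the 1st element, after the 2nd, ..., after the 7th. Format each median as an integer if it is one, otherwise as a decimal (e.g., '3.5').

Step 1: insert 39 -> lo=[39] (size 1, max 39) hi=[] (size 0) -> median=39
Step 2: insert 11 -> lo=[11] (size 1, max 11) hi=[39] (size 1, min 39) -> median=25
Step 3: insert 44 -> lo=[11, 39] (size 2, max 39) hi=[44] (size 1, min 44) -> median=39
Step 4: insert 2 -> lo=[2, 11] (size 2, max 11) hi=[39, 44] (size 2, min 39) -> median=25
Step 5: insert 9 -> lo=[2, 9, 11] (size 3, max 11) hi=[39, 44] (size 2, min 39) -> median=11
Step 6: insert 36 -> lo=[2, 9, 11] (size 3, max 11) hi=[36, 39, 44] (size 3, min 36) -> median=23.5
Step 7: insert 33 -> lo=[2, 9, 11, 33] (size 4, max 33) hi=[36, 39, 44] (size 3, min 36) -> median=33

Answer: 39 25 39 25 11 23.5 33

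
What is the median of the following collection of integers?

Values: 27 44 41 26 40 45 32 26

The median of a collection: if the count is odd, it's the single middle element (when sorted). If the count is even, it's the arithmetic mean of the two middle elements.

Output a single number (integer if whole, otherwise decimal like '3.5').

Step 1: insert 27 -> lo=[27] (size 1, max 27) hi=[] (size 0) -> median=27
Step 2: insert 44 -> lo=[27] (size 1, max 27) hi=[44] (size 1, min 44) -> median=35.5
Step 3: insert 41 -> lo=[27, 41] (size 2, max 41) hi=[44] (size 1, min 44) -> median=41
Step 4: insert 26 -> lo=[26, 27] (size 2, max 27) hi=[41, 44] (size 2, min 41) -> median=34
Step 5: insert 40 -> lo=[26, 27, 40] (size 3, max 40) hi=[41, 44] (size 2, min 41) -> median=40
Step 6: insert 45 -> lo=[26, 27, 40] (size 3, max 40) hi=[41, 44, 45] (size 3, min 41) -> median=40.5
Step 7: insert 32 -> lo=[26, 27, 32, 40] (size 4, max 40) hi=[41, 44, 45] (size 3, min 41) -> median=40
Step 8: insert 26 -> lo=[26, 26, 27, 32] (size 4, max 32) hi=[40, 41, 44, 45] (size 4, min 40) -> median=36

Answer: 36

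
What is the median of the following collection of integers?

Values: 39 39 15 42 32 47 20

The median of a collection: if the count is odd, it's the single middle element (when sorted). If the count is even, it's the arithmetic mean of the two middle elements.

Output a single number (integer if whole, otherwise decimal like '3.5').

Answer: 39

Derivation:
Step 1: insert 39 -> lo=[39] (size 1, max 39) hi=[] (size 0) -> median=39
Step 2: insert 39 -> lo=[39] (size 1, max 39) hi=[39] (size 1, min 39) -> median=39
Step 3: insert 15 -> lo=[15, 39] (size 2, max 39) hi=[39] (size 1, min 39) -> median=39
Step 4: insert 42 -> lo=[15, 39] (size 2, max 39) hi=[39, 42] (size 2, min 39) -> median=39
Step 5: insert 32 -> lo=[15, 32, 39] (size 3, max 39) hi=[39, 42] (size 2, min 39) -> median=39
Step 6: insert 47 -> lo=[15, 32, 39] (size 3, max 39) hi=[39, 42, 47] (size 3, min 39) -> median=39
Step 7: insert 20 -> lo=[15, 20, 32, 39] (size 4, max 39) hi=[39, 42, 47] (size 3, min 39) -> median=39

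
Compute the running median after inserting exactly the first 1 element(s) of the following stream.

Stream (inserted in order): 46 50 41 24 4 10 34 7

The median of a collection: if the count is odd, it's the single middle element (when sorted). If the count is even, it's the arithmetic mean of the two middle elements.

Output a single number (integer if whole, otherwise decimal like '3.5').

Answer: 46

Derivation:
Step 1: insert 46 -> lo=[46] (size 1, max 46) hi=[] (size 0) -> median=46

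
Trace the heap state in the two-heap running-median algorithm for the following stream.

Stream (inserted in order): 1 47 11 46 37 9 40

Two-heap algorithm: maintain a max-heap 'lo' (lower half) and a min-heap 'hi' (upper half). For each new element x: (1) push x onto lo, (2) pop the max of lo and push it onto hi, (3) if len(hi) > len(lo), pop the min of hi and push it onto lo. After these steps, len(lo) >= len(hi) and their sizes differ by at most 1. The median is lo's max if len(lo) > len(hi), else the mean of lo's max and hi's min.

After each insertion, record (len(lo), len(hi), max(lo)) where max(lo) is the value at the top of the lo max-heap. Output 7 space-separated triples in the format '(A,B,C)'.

Step 1: insert 1 -> lo=[1] hi=[] -> (len(lo)=1, len(hi)=0, max(lo)=1)
Step 2: insert 47 -> lo=[1] hi=[47] -> (len(lo)=1, len(hi)=1, max(lo)=1)
Step 3: insert 11 -> lo=[1, 11] hi=[47] -> (len(lo)=2, len(hi)=1, max(lo)=11)
Step 4: insert 46 -> lo=[1, 11] hi=[46, 47] -> (len(lo)=2, len(hi)=2, max(lo)=11)
Step 5: insert 37 -> lo=[1, 11, 37] hi=[46, 47] -> (len(lo)=3, len(hi)=2, max(lo)=37)
Step 6: insert 9 -> lo=[1, 9, 11] hi=[37, 46, 47] -> (len(lo)=3, len(hi)=3, max(lo)=11)
Step 7: insert 40 -> lo=[1, 9, 11, 37] hi=[40, 46, 47] -> (len(lo)=4, len(hi)=3, max(lo)=37)

Answer: (1,0,1) (1,1,1) (2,1,11) (2,2,11) (3,2,37) (3,3,11) (4,3,37)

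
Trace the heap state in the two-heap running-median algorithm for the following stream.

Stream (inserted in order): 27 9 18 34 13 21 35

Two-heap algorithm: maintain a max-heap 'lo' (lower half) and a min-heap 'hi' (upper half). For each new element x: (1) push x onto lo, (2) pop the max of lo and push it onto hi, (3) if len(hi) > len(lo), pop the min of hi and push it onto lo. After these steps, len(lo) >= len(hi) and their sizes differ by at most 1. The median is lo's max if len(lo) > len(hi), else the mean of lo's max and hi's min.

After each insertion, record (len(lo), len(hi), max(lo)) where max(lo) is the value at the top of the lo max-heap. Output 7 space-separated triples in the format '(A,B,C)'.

Step 1: insert 27 -> lo=[27] hi=[] -> (len(lo)=1, len(hi)=0, max(lo)=27)
Step 2: insert 9 -> lo=[9] hi=[27] -> (len(lo)=1, len(hi)=1, max(lo)=9)
Step 3: insert 18 -> lo=[9, 18] hi=[27] -> (len(lo)=2, len(hi)=1, max(lo)=18)
Step 4: insert 34 -> lo=[9, 18] hi=[27, 34] -> (len(lo)=2, len(hi)=2, max(lo)=18)
Step 5: insert 13 -> lo=[9, 13, 18] hi=[27, 34] -> (len(lo)=3, len(hi)=2, max(lo)=18)
Step 6: insert 21 -> lo=[9, 13, 18] hi=[21, 27, 34] -> (len(lo)=3, len(hi)=3, max(lo)=18)
Step 7: insert 35 -> lo=[9, 13, 18, 21] hi=[27, 34, 35] -> (len(lo)=4, len(hi)=3, max(lo)=21)

Answer: (1,0,27) (1,1,9) (2,1,18) (2,2,18) (3,2,18) (3,3,18) (4,3,21)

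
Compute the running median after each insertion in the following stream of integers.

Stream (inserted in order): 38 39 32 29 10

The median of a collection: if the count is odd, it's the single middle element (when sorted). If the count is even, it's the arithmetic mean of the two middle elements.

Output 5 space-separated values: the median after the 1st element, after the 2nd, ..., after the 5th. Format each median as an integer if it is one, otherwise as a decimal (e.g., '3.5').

Step 1: insert 38 -> lo=[38] (size 1, max 38) hi=[] (size 0) -> median=38
Step 2: insert 39 -> lo=[38] (size 1, max 38) hi=[39] (size 1, min 39) -> median=38.5
Step 3: insert 32 -> lo=[32, 38] (size 2, max 38) hi=[39] (size 1, min 39) -> median=38
Step 4: insert 29 -> lo=[29, 32] (size 2, max 32) hi=[38, 39] (size 2, min 38) -> median=35
Step 5: insert 10 -> lo=[10, 29, 32] (size 3, max 32) hi=[38, 39] (size 2, min 38) -> median=32

Answer: 38 38.5 38 35 32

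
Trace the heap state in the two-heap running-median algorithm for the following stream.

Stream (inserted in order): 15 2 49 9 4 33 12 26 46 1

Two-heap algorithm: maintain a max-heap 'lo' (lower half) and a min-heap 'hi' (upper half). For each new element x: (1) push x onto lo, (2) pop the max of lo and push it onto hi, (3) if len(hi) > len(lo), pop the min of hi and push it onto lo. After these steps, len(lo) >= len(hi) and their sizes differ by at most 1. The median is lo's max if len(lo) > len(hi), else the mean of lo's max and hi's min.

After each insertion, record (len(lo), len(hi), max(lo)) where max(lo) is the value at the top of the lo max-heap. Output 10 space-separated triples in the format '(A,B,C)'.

Answer: (1,0,15) (1,1,2) (2,1,15) (2,2,9) (3,2,9) (3,3,9) (4,3,12) (4,4,12) (5,4,15) (5,5,12)

Derivation:
Step 1: insert 15 -> lo=[15] hi=[] -> (len(lo)=1, len(hi)=0, max(lo)=15)
Step 2: insert 2 -> lo=[2] hi=[15] -> (len(lo)=1, len(hi)=1, max(lo)=2)
Step 3: insert 49 -> lo=[2, 15] hi=[49] -> (len(lo)=2, len(hi)=1, max(lo)=15)
Step 4: insert 9 -> lo=[2, 9] hi=[15, 49] -> (len(lo)=2, len(hi)=2, max(lo)=9)
Step 5: insert 4 -> lo=[2, 4, 9] hi=[15, 49] -> (len(lo)=3, len(hi)=2, max(lo)=9)
Step 6: insert 33 -> lo=[2, 4, 9] hi=[15, 33, 49] -> (len(lo)=3, len(hi)=3, max(lo)=9)
Step 7: insert 12 -> lo=[2, 4, 9, 12] hi=[15, 33, 49] -> (len(lo)=4, len(hi)=3, max(lo)=12)
Step 8: insert 26 -> lo=[2, 4, 9, 12] hi=[15, 26, 33, 49] -> (len(lo)=4, len(hi)=4, max(lo)=12)
Step 9: insert 46 -> lo=[2, 4, 9, 12, 15] hi=[26, 33, 46, 49] -> (len(lo)=5, len(hi)=4, max(lo)=15)
Step 10: insert 1 -> lo=[1, 2, 4, 9, 12] hi=[15, 26, 33, 46, 49] -> (len(lo)=5, len(hi)=5, max(lo)=12)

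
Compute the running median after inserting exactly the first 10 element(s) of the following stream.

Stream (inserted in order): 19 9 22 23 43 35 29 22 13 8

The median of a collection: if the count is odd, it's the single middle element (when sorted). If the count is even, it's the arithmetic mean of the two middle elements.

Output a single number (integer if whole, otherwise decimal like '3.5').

Answer: 22

Derivation:
Step 1: insert 19 -> lo=[19] (size 1, max 19) hi=[] (size 0) -> median=19
Step 2: insert 9 -> lo=[9] (size 1, max 9) hi=[19] (size 1, min 19) -> median=14
Step 3: insert 22 -> lo=[9, 19] (size 2, max 19) hi=[22] (size 1, min 22) -> median=19
Step 4: insert 23 -> lo=[9, 19] (size 2, max 19) hi=[22, 23] (size 2, min 22) -> median=20.5
Step 5: insert 43 -> lo=[9, 19, 22] (size 3, max 22) hi=[23, 43] (size 2, min 23) -> median=22
Step 6: insert 35 -> lo=[9, 19, 22] (size 3, max 22) hi=[23, 35, 43] (size 3, min 23) -> median=22.5
Step 7: insert 29 -> lo=[9, 19, 22, 23] (size 4, max 23) hi=[29, 35, 43] (size 3, min 29) -> median=23
Step 8: insert 22 -> lo=[9, 19, 22, 22] (size 4, max 22) hi=[23, 29, 35, 43] (size 4, min 23) -> median=22.5
Step 9: insert 13 -> lo=[9, 13, 19, 22, 22] (size 5, max 22) hi=[23, 29, 35, 43] (size 4, min 23) -> median=22
Step 10: insert 8 -> lo=[8, 9, 13, 19, 22] (size 5, max 22) hi=[22, 23, 29, 35, 43] (size 5, min 22) -> median=22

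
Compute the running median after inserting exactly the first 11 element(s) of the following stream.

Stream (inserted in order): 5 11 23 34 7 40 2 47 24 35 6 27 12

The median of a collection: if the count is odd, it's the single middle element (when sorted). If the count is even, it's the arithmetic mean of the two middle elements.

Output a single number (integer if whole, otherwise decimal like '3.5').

Step 1: insert 5 -> lo=[5] (size 1, max 5) hi=[] (size 0) -> median=5
Step 2: insert 11 -> lo=[5] (size 1, max 5) hi=[11] (size 1, min 11) -> median=8
Step 3: insert 23 -> lo=[5, 11] (size 2, max 11) hi=[23] (size 1, min 23) -> median=11
Step 4: insert 34 -> lo=[5, 11] (size 2, max 11) hi=[23, 34] (size 2, min 23) -> median=17
Step 5: insert 7 -> lo=[5, 7, 11] (size 3, max 11) hi=[23, 34] (size 2, min 23) -> median=11
Step 6: insert 40 -> lo=[5, 7, 11] (size 3, max 11) hi=[23, 34, 40] (size 3, min 23) -> median=17
Step 7: insert 2 -> lo=[2, 5, 7, 11] (size 4, max 11) hi=[23, 34, 40] (size 3, min 23) -> median=11
Step 8: insert 47 -> lo=[2, 5, 7, 11] (size 4, max 11) hi=[23, 34, 40, 47] (size 4, min 23) -> median=17
Step 9: insert 24 -> lo=[2, 5, 7, 11, 23] (size 5, max 23) hi=[24, 34, 40, 47] (size 4, min 24) -> median=23
Step 10: insert 35 -> lo=[2, 5, 7, 11, 23] (size 5, max 23) hi=[24, 34, 35, 40, 47] (size 5, min 24) -> median=23.5
Step 11: insert 6 -> lo=[2, 5, 6, 7, 11, 23] (size 6, max 23) hi=[24, 34, 35, 40, 47] (size 5, min 24) -> median=23

Answer: 23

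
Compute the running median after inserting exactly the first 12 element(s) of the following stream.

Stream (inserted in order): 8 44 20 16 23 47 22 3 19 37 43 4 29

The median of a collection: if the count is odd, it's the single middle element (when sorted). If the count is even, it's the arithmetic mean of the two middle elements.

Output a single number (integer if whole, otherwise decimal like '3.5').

Answer: 21

Derivation:
Step 1: insert 8 -> lo=[8] (size 1, max 8) hi=[] (size 0) -> median=8
Step 2: insert 44 -> lo=[8] (size 1, max 8) hi=[44] (size 1, min 44) -> median=26
Step 3: insert 20 -> lo=[8, 20] (size 2, max 20) hi=[44] (size 1, min 44) -> median=20
Step 4: insert 16 -> lo=[8, 16] (size 2, max 16) hi=[20, 44] (size 2, min 20) -> median=18
Step 5: insert 23 -> lo=[8, 16, 20] (size 3, max 20) hi=[23, 44] (size 2, min 23) -> median=20
Step 6: insert 47 -> lo=[8, 16, 20] (size 3, max 20) hi=[23, 44, 47] (size 3, min 23) -> median=21.5
Step 7: insert 22 -> lo=[8, 16, 20, 22] (size 4, max 22) hi=[23, 44, 47] (size 3, min 23) -> median=22
Step 8: insert 3 -> lo=[3, 8, 16, 20] (size 4, max 20) hi=[22, 23, 44, 47] (size 4, min 22) -> median=21
Step 9: insert 19 -> lo=[3, 8, 16, 19, 20] (size 5, max 20) hi=[22, 23, 44, 47] (size 4, min 22) -> median=20
Step 10: insert 37 -> lo=[3, 8, 16, 19, 20] (size 5, max 20) hi=[22, 23, 37, 44, 47] (size 5, min 22) -> median=21
Step 11: insert 43 -> lo=[3, 8, 16, 19, 20, 22] (size 6, max 22) hi=[23, 37, 43, 44, 47] (size 5, min 23) -> median=22
Step 12: insert 4 -> lo=[3, 4, 8, 16, 19, 20] (size 6, max 20) hi=[22, 23, 37, 43, 44, 47] (size 6, min 22) -> median=21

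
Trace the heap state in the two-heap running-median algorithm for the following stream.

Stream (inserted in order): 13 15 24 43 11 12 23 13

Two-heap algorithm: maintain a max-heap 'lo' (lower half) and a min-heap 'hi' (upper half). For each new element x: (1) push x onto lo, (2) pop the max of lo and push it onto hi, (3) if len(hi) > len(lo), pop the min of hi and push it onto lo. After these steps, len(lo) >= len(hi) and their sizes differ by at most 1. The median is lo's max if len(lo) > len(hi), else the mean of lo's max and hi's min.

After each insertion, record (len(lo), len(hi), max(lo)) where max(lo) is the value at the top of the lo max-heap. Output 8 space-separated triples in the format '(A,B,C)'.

Step 1: insert 13 -> lo=[13] hi=[] -> (len(lo)=1, len(hi)=0, max(lo)=13)
Step 2: insert 15 -> lo=[13] hi=[15] -> (len(lo)=1, len(hi)=1, max(lo)=13)
Step 3: insert 24 -> lo=[13, 15] hi=[24] -> (len(lo)=2, len(hi)=1, max(lo)=15)
Step 4: insert 43 -> lo=[13, 15] hi=[24, 43] -> (len(lo)=2, len(hi)=2, max(lo)=15)
Step 5: insert 11 -> lo=[11, 13, 15] hi=[24, 43] -> (len(lo)=3, len(hi)=2, max(lo)=15)
Step 6: insert 12 -> lo=[11, 12, 13] hi=[15, 24, 43] -> (len(lo)=3, len(hi)=3, max(lo)=13)
Step 7: insert 23 -> lo=[11, 12, 13, 15] hi=[23, 24, 43] -> (len(lo)=4, len(hi)=3, max(lo)=15)
Step 8: insert 13 -> lo=[11, 12, 13, 13] hi=[15, 23, 24, 43] -> (len(lo)=4, len(hi)=4, max(lo)=13)

Answer: (1,0,13) (1,1,13) (2,1,15) (2,2,15) (3,2,15) (3,3,13) (4,3,15) (4,4,13)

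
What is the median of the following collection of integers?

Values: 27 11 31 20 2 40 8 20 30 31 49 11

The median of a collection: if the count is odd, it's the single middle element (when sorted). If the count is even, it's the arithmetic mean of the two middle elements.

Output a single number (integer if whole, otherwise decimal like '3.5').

Step 1: insert 27 -> lo=[27] (size 1, max 27) hi=[] (size 0) -> median=27
Step 2: insert 11 -> lo=[11] (size 1, max 11) hi=[27] (size 1, min 27) -> median=19
Step 3: insert 31 -> lo=[11, 27] (size 2, max 27) hi=[31] (size 1, min 31) -> median=27
Step 4: insert 20 -> lo=[11, 20] (size 2, max 20) hi=[27, 31] (size 2, min 27) -> median=23.5
Step 5: insert 2 -> lo=[2, 11, 20] (size 3, max 20) hi=[27, 31] (size 2, min 27) -> median=20
Step 6: insert 40 -> lo=[2, 11, 20] (size 3, max 20) hi=[27, 31, 40] (size 3, min 27) -> median=23.5
Step 7: insert 8 -> lo=[2, 8, 11, 20] (size 4, max 20) hi=[27, 31, 40] (size 3, min 27) -> median=20
Step 8: insert 20 -> lo=[2, 8, 11, 20] (size 4, max 20) hi=[20, 27, 31, 40] (size 4, min 20) -> median=20
Step 9: insert 30 -> lo=[2, 8, 11, 20, 20] (size 5, max 20) hi=[27, 30, 31, 40] (size 4, min 27) -> median=20
Step 10: insert 31 -> lo=[2, 8, 11, 20, 20] (size 5, max 20) hi=[27, 30, 31, 31, 40] (size 5, min 27) -> median=23.5
Step 11: insert 49 -> lo=[2, 8, 11, 20, 20, 27] (size 6, max 27) hi=[30, 31, 31, 40, 49] (size 5, min 30) -> median=27
Step 12: insert 11 -> lo=[2, 8, 11, 11, 20, 20] (size 6, max 20) hi=[27, 30, 31, 31, 40, 49] (size 6, min 27) -> median=23.5

Answer: 23.5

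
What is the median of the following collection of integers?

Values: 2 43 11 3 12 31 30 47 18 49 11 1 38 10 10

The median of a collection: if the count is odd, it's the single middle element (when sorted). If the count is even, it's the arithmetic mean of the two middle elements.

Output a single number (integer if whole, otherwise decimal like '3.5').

Answer: 12

Derivation:
Step 1: insert 2 -> lo=[2] (size 1, max 2) hi=[] (size 0) -> median=2
Step 2: insert 43 -> lo=[2] (size 1, max 2) hi=[43] (size 1, min 43) -> median=22.5
Step 3: insert 11 -> lo=[2, 11] (size 2, max 11) hi=[43] (size 1, min 43) -> median=11
Step 4: insert 3 -> lo=[2, 3] (size 2, max 3) hi=[11, 43] (size 2, min 11) -> median=7
Step 5: insert 12 -> lo=[2, 3, 11] (size 3, max 11) hi=[12, 43] (size 2, min 12) -> median=11
Step 6: insert 31 -> lo=[2, 3, 11] (size 3, max 11) hi=[12, 31, 43] (size 3, min 12) -> median=11.5
Step 7: insert 30 -> lo=[2, 3, 11, 12] (size 4, max 12) hi=[30, 31, 43] (size 3, min 30) -> median=12
Step 8: insert 47 -> lo=[2, 3, 11, 12] (size 4, max 12) hi=[30, 31, 43, 47] (size 4, min 30) -> median=21
Step 9: insert 18 -> lo=[2, 3, 11, 12, 18] (size 5, max 18) hi=[30, 31, 43, 47] (size 4, min 30) -> median=18
Step 10: insert 49 -> lo=[2, 3, 11, 12, 18] (size 5, max 18) hi=[30, 31, 43, 47, 49] (size 5, min 30) -> median=24
Step 11: insert 11 -> lo=[2, 3, 11, 11, 12, 18] (size 6, max 18) hi=[30, 31, 43, 47, 49] (size 5, min 30) -> median=18
Step 12: insert 1 -> lo=[1, 2, 3, 11, 11, 12] (size 6, max 12) hi=[18, 30, 31, 43, 47, 49] (size 6, min 18) -> median=15
Step 13: insert 38 -> lo=[1, 2, 3, 11, 11, 12, 18] (size 7, max 18) hi=[30, 31, 38, 43, 47, 49] (size 6, min 30) -> median=18
Step 14: insert 10 -> lo=[1, 2, 3, 10, 11, 11, 12] (size 7, max 12) hi=[18, 30, 31, 38, 43, 47, 49] (size 7, min 18) -> median=15
Step 15: insert 10 -> lo=[1, 2, 3, 10, 10, 11, 11, 12] (size 8, max 12) hi=[18, 30, 31, 38, 43, 47, 49] (size 7, min 18) -> median=12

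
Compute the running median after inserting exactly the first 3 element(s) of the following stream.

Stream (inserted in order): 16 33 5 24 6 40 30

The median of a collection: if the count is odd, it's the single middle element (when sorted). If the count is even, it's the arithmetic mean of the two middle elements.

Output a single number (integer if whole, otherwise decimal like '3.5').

Step 1: insert 16 -> lo=[16] (size 1, max 16) hi=[] (size 0) -> median=16
Step 2: insert 33 -> lo=[16] (size 1, max 16) hi=[33] (size 1, min 33) -> median=24.5
Step 3: insert 5 -> lo=[5, 16] (size 2, max 16) hi=[33] (size 1, min 33) -> median=16

Answer: 16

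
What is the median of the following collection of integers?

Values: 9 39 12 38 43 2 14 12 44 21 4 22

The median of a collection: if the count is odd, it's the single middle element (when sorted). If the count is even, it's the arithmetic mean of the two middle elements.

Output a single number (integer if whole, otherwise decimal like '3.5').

Step 1: insert 9 -> lo=[9] (size 1, max 9) hi=[] (size 0) -> median=9
Step 2: insert 39 -> lo=[9] (size 1, max 9) hi=[39] (size 1, min 39) -> median=24
Step 3: insert 12 -> lo=[9, 12] (size 2, max 12) hi=[39] (size 1, min 39) -> median=12
Step 4: insert 38 -> lo=[9, 12] (size 2, max 12) hi=[38, 39] (size 2, min 38) -> median=25
Step 5: insert 43 -> lo=[9, 12, 38] (size 3, max 38) hi=[39, 43] (size 2, min 39) -> median=38
Step 6: insert 2 -> lo=[2, 9, 12] (size 3, max 12) hi=[38, 39, 43] (size 3, min 38) -> median=25
Step 7: insert 14 -> lo=[2, 9, 12, 14] (size 4, max 14) hi=[38, 39, 43] (size 3, min 38) -> median=14
Step 8: insert 12 -> lo=[2, 9, 12, 12] (size 4, max 12) hi=[14, 38, 39, 43] (size 4, min 14) -> median=13
Step 9: insert 44 -> lo=[2, 9, 12, 12, 14] (size 5, max 14) hi=[38, 39, 43, 44] (size 4, min 38) -> median=14
Step 10: insert 21 -> lo=[2, 9, 12, 12, 14] (size 5, max 14) hi=[21, 38, 39, 43, 44] (size 5, min 21) -> median=17.5
Step 11: insert 4 -> lo=[2, 4, 9, 12, 12, 14] (size 6, max 14) hi=[21, 38, 39, 43, 44] (size 5, min 21) -> median=14
Step 12: insert 22 -> lo=[2, 4, 9, 12, 12, 14] (size 6, max 14) hi=[21, 22, 38, 39, 43, 44] (size 6, min 21) -> median=17.5

Answer: 17.5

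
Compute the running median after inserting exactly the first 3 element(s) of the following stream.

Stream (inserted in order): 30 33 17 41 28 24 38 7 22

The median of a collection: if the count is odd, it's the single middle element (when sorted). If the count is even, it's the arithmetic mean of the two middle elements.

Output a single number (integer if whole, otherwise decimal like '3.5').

Step 1: insert 30 -> lo=[30] (size 1, max 30) hi=[] (size 0) -> median=30
Step 2: insert 33 -> lo=[30] (size 1, max 30) hi=[33] (size 1, min 33) -> median=31.5
Step 3: insert 17 -> lo=[17, 30] (size 2, max 30) hi=[33] (size 1, min 33) -> median=30

Answer: 30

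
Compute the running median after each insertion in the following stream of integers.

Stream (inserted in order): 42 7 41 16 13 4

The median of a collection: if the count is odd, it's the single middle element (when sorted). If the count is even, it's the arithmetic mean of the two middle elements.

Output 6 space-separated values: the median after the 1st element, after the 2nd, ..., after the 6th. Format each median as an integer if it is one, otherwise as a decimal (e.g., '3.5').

Answer: 42 24.5 41 28.5 16 14.5

Derivation:
Step 1: insert 42 -> lo=[42] (size 1, max 42) hi=[] (size 0) -> median=42
Step 2: insert 7 -> lo=[7] (size 1, max 7) hi=[42] (size 1, min 42) -> median=24.5
Step 3: insert 41 -> lo=[7, 41] (size 2, max 41) hi=[42] (size 1, min 42) -> median=41
Step 4: insert 16 -> lo=[7, 16] (size 2, max 16) hi=[41, 42] (size 2, min 41) -> median=28.5
Step 5: insert 13 -> lo=[7, 13, 16] (size 3, max 16) hi=[41, 42] (size 2, min 41) -> median=16
Step 6: insert 4 -> lo=[4, 7, 13] (size 3, max 13) hi=[16, 41, 42] (size 3, min 16) -> median=14.5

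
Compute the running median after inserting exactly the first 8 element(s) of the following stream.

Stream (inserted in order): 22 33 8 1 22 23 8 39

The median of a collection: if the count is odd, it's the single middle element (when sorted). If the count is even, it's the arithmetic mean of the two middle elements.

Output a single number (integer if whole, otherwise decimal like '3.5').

Step 1: insert 22 -> lo=[22] (size 1, max 22) hi=[] (size 0) -> median=22
Step 2: insert 33 -> lo=[22] (size 1, max 22) hi=[33] (size 1, min 33) -> median=27.5
Step 3: insert 8 -> lo=[8, 22] (size 2, max 22) hi=[33] (size 1, min 33) -> median=22
Step 4: insert 1 -> lo=[1, 8] (size 2, max 8) hi=[22, 33] (size 2, min 22) -> median=15
Step 5: insert 22 -> lo=[1, 8, 22] (size 3, max 22) hi=[22, 33] (size 2, min 22) -> median=22
Step 6: insert 23 -> lo=[1, 8, 22] (size 3, max 22) hi=[22, 23, 33] (size 3, min 22) -> median=22
Step 7: insert 8 -> lo=[1, 8, 8, 22] (size 4, max 22) hi=[22, 23, 33] (size 3, min 22) -> median=22
Step 8: insert 39 -> lo=[1, 8, 8, 22] (size 4, max 22) hi=[22, 23, 33, 39] (size 4, min 22) -> median=22

Answer: 22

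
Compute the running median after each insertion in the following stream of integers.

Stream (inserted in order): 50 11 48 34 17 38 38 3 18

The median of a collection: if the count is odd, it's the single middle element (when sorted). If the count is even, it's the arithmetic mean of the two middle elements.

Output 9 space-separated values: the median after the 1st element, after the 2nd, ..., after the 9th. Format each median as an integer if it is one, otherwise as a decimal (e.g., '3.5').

Step 1: insert 50 -> lo=[50] (size 1, max 50) hi=[] (size 0) -> median=50
Step 2: insert 11 -> lo=[11] (size 1, max 11) hi=[50] (size 1, min 50) -> median=30.5
Step 3: insert 48 -> lo=[11, 48] (size 2, max 48) hi=[50] (size 1, min 50) -> median=48
Step 4: insert 34 -> lo=[11, 34] (size 2, max 34) hi=[48, 50] (size 2, min 48) -> median=41
Step 5: insert 17 -> lo=[11, 17, 34] (size 3, max 34) hi=[48, 50] (size 2, min 48) -> median=34
Step 6: insert 38 -> lo=[11, 17, 34] (size 3, max 34) hi=[38, 48, 50] (size 3, min 38) -> median=36
Step 7: insert 38 -> lo=[11, 17, 34, 38] (size 4, max 38) hi=[38, 48, 50] (size 3, min 38) -> median=38
Step 8: insert 3 -> lo=[3, 11, 17, 34] (size 4, max 34) hi=[38, 38, 48, 50] (size 4, min 38) -> median=36
Step 9: insert 18 -> lo=[3, 11, 17, 18, 34] (size 5, max 34) hi=[38, 38, 48, 50] (size 4, min 38) -> median=34

Answer: 50 30.5 48 41 34 36 38 36 34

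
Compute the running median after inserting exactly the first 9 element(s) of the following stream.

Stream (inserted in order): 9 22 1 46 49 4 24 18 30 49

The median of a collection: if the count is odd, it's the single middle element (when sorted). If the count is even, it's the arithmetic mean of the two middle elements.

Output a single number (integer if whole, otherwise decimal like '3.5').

Step 1: insert 9 -> lo=[9] (size 1, max 9) hi=[] (size 0) -> median=9
Step 2: insert 22 -> lo=[9] (size 1, max 9) hi=[22] (size 1, min 22) -> median=15.5
Step 3: insert 1 -> lo=[1, 9] (size 2, max 9) hi=[22] (size 1, min 22) -> median=9
Step 4: insert 46 -> lo=[1, 9] (size 2, max 9) hi=[22, 46] (size 2, min 22) -> median=15.5
Step 5: insert 49 -> lo=[1, 9, 22] (size 3, max 22) hi=[46, 49] (size 2, min 46) -> median=22
Step 6: insert 4 -> lo=[1, 4, 9] (size 3, max 9) hi=[22, 46, 49] (size 3, min 22) -> median=15.5
Step 7: insert 24 -> lo=[1, 4, 9, 22] (size 4, max 22) hi=[24, 46, 49] (size 3, min 24) -> median=22
Step 8: insert 18 -> lo=[1, 4, 9, 18] (size 4, max 18) hi=[22, 24, 46, 49] (size 4, min 22) -> median=20
Step 9: insert 30 -> lo=[1, 4, 9, 18, 22] (size 5, max 22) hi=[24, 30, 46, 49] (size 4, min 24) -> median=22

Answer: 22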